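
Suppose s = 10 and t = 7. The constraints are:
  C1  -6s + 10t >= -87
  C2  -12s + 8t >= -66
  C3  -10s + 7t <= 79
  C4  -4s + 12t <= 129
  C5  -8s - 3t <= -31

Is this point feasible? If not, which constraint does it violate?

feasible

C1: 10 ≥ -87 ✓
C2: -64 ≥ -66 ✓
C3: -51 ≤ 79 ✓
C4: 44 ≤ 129 ✓
C5: -101 ≤ -31 ✓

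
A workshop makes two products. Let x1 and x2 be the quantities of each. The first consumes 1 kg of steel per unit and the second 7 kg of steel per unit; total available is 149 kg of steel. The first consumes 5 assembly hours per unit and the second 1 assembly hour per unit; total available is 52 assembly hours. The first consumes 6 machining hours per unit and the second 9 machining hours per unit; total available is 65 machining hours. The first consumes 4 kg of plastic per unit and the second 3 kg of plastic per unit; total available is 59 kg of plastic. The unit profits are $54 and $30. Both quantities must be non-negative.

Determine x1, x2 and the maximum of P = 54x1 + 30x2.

x1 = 31/3, x2 = 1/3, maximum P = 568

Corner points and P = 54x1 + 30x2:
  (0, 0) → P = 0
  (0, 65/9) → P = 650/3
  (52/5, 0) → P = 2808/5
  (31/3, 1/3) → P = 568

The optimum lies where 5x1 + x2 = 52 and 6x1 + 9x2 = 65.
Solving simultaneously gives x1 = 31/3, x2 = 1/3.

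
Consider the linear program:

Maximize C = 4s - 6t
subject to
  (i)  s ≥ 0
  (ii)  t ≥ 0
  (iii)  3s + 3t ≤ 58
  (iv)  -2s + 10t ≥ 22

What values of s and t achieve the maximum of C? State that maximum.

Vertices and C = 4s - 6t:
  (0, 58/3) → C = -116
  (0, 11/5) → C = -66/5
  (257/18, 91/18) → C = 241/9

At the optimal vertex, 3s + 3t = 58 and -2s + 10t = 22.
Solving simultaneously gives s = 257/18, t = 91/18.

s = 257/18, t = 91/18, maximum C = 241/9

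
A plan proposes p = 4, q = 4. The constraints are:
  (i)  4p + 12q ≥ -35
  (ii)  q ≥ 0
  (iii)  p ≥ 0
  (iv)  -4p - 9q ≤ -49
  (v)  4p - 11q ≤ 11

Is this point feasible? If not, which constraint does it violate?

(i): 64 ≥ -35 ✓
(ii): 4 ≥ 0 ✓
(iii): 4 ≥ 0 ✓
(iv): -52 ≤ -49 ✓
(v): -28 ≤ 11 ✓

feasible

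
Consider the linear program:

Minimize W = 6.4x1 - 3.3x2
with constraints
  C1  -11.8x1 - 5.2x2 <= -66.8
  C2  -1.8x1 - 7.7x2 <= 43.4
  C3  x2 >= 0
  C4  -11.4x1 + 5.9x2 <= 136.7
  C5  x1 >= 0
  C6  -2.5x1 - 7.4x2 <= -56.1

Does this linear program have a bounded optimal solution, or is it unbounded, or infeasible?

Feasible corners and W = 6.4x1 - 3.3x2:
  (0, 167/13) → W = -5511/130
  (5065/1858, 24749/3716) → W = -168397/37160
  (22.44, 0) → W = 143.616
  (0, 1367/59) → W = -45111/590
The feasible region has finitely many vertices and no improving ray; the minimum is -45111/590 at (0, 1367/59).

bounded optimum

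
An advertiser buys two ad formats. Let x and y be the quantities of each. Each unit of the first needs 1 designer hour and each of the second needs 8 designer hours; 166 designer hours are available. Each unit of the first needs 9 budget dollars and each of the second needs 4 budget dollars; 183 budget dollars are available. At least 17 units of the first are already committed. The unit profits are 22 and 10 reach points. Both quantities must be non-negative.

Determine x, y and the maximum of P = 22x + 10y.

Vertices and P = 22x + 10y:
  (61/3, 0) → P = 1342/3
  (17, 0) → P = 374
  (17, 15/2) → P = 449

The binding constraints are 9x + 4y = 183 and x = 17.
Solving simultaneously gives x = 17, y = 15/2.

x = 17, y = 15/2, maximum P = 449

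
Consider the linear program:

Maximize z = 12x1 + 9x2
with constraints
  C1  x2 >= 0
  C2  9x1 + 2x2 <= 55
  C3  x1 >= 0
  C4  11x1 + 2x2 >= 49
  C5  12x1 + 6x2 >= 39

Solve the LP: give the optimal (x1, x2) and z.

Corner points and z = 12x1 + 9x2:
  (55/9, 0) → z = 220/3
  (49/11, 0) → z = 588/11
  (0, 55/2) → z = 495/2
  (0, 49/2) → z = 441/2

At the optimal vertex, 9x1 + 2x2 = 55 and x1 = 0.
Solving simultaneously gives x1 = 0, x2 = 55/2.

x1 = 0, x2 = 55/2, maximum z = 495/2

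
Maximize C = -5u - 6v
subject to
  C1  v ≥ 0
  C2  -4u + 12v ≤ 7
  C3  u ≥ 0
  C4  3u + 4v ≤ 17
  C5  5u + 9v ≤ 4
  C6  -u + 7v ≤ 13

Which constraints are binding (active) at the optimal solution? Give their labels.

Feasible corners and C = -5u - 6v:
  (0, 0) → C = 0
  (4/5, 0) → C = -4
  (0, 4/9) → C = -8/3

The maximum is at (0, 0). Substituting into each constraint, equality holds for C1 and C3; the remaining constraints have slack.

C1 and C3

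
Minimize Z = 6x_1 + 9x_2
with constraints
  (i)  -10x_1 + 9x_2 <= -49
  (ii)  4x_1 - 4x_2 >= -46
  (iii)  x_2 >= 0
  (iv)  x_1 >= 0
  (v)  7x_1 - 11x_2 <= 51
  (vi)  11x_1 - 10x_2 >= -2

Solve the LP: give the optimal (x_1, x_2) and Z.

x_1 = 49/10, x_2 = 0, minimum Z = 147/5

Vertices and Z = 6x_1 + 9x_2:
  (305/2, 164) → Z = 2391
  (49/10, 0) → Z = 147/5
  (51/7, 0) → Z = 306/7
The feasible region is unbounded (it extends along (1, 1), (11, 7)), but Z strictly increases along every unbounded feasible direction, so there is no improving ray and the minimum is attained at a vertex.

The binding constraints are -10x_1 + 9x_2 = -49 and x_2 = 0.
Solving simultaneously gives x_1 = 49/10, x_2 = 0.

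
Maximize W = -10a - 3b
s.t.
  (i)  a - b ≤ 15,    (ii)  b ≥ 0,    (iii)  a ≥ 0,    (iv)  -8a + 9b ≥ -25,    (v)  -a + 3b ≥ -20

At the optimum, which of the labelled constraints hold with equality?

Corner points and W = -10a - 3b:
  (110, 95) → W = -1385
  (0, 0) → W = 0
  (25/8, 0) → W = -125/4
The feasible region is unbounded (it extends along (0, 1), (1, 1)), but W strictly decreases along every unbounded feasible direction, so there is no improving ray and the maximum is attained at a vertex.

The maximum is at (0, 0). Substituting into each constraint, equality holds for (ii) and (iii); the remaining constraints have slack.

(ii) and (iii)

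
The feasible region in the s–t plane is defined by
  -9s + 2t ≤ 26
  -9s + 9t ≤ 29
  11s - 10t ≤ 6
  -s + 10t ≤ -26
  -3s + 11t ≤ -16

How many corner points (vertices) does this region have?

Of the 10 pairwise boundary intersections, those satisfying every inequality are:
  (-4, -5)
  (-39/11, -65/22)
  (-2, -14/5)

3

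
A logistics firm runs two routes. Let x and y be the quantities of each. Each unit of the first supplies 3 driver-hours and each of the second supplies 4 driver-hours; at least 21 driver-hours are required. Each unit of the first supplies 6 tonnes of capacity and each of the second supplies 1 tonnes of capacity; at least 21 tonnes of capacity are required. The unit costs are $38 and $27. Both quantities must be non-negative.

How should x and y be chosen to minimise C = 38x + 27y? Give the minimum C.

The feasible region is unbounded (it extends along (0, 1), (1, 0)), but C strictly increases along every unbounded feasible direction, so there is no improving ray and the minimum is attained at a vertex.

The binding constraints are 3x + 4y = 21 and 6x + y = 21.
Solving simultaneously gives x = 3, y = 3.

x = 3, y = 3, minimum C = 195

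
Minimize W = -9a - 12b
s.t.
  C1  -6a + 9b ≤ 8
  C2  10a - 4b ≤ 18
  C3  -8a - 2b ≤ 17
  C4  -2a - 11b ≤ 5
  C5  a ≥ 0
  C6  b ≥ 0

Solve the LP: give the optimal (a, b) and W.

Extreme points and W = -9a - 12b:
  (97/33, 94/33) → W = -667/11
  (0, 8/9) → W = -32/3
  (9/5, 0) → W = -81/5
  (0, 0) → W = 0

a = 97/33, b = 94/33, minimum W = -667/11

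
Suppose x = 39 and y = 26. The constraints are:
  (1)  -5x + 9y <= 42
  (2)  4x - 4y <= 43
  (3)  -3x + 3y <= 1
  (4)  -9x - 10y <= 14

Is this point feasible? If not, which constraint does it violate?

Constraint (2): 4x - 4y = 52, which is not ≤ 43. All other constraints are satisfied.

not feasible — violates (2)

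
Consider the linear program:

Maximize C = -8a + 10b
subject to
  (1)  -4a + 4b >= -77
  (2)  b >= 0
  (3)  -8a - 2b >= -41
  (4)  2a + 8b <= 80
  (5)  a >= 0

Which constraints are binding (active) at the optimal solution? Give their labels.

Vertices and C = -8a + 10b:
  (41/8, 0) → C = -41
  (0, 0) → C = 0
  (14/5, 93/10) → C = 353/5
  (0, 10) → C = 100

The maximum is at (0, 10). Substituting into each constraint, equality holds for (4) and (5); the remaining constraints have slack.

(4) and (5)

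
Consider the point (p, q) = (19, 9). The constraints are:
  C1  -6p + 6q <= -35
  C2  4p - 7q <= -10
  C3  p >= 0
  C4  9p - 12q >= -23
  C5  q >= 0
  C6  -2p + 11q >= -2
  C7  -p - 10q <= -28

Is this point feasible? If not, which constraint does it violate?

not feasible — violates C2

Constraint C2: 4p - 7q = 13, which is not ≤ -10. All other constraints are satisfied.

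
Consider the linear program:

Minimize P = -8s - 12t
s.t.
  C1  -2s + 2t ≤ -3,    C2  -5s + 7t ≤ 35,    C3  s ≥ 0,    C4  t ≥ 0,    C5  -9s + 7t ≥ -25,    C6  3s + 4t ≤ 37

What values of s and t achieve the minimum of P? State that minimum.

s = 43/7, t = 65/14, minimum P = -734/7

Feasible corners and P = -8s - 12t:
  (3/2, 0) → P = -12
  (43/7, 65/14) → P = -734/7
  (25/9, 0) → P = -200/9
  (359/57, 86/19) → P = -5968/57

At the optimal vertex, -2s + 2t = -3 and 3s + 4t = 37.
Solving simultaneously gives s = 43/7, t = 65/14.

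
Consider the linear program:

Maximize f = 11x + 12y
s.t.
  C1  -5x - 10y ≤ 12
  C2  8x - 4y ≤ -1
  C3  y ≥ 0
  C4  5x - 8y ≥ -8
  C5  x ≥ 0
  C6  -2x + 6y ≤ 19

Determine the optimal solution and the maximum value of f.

Corner points and f = 11x + 12y:
  (6/11, 59/44) → f = 243/11
  (0, 1/4) → f = 3
  (0, 1) → f = 12

The binding constraints are 8x - 4y = -1 and 5x - 8y = -8.
Solving simultaneously gives x = 6/11, y = 59/44.

x = 6/11, y = 59/44, maximum f = 243/11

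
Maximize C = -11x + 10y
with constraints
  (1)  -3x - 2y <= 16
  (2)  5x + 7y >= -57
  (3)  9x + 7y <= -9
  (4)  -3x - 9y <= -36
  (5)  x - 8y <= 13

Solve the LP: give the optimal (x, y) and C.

The binding constraints are -3x - 2y = 16 and 9x + 7y = -9.
Solving simultaneously gives x = -94/3, y = 39.

x = -94/3, y = 39, maximum C = 2204/3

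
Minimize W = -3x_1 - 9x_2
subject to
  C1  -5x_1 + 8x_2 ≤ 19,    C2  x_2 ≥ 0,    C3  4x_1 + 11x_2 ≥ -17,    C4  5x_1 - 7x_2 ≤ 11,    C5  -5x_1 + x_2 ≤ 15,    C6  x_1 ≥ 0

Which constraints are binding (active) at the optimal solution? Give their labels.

C1 and C4

Extreme points and W = -3x_1 - 9x_2:
  (221/5, 30) → W = -2013/5
  (0, 19/8) → W = -171/8
  (11/5, 0) → W = -33/5
  (0, 0) → W = 0

The minimum is at (221/5, 30). Substituting into each constraint, equality holds for C1 and C4; the remaining constraints have slack.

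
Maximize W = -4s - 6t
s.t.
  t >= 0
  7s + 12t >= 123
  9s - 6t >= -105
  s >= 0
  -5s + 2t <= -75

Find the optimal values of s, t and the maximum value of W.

Feasible corners and W = -4s - 6t:
  (123/7, 0) → W = -492/7
  (573/37, 45/37) → W = -2562/37
  (55, 100) → W = -820
The feasible region is unbounded (it extends along (1, 0), (2, 3)), but W strictly decreases along every unbounded feasible direction, so there is no improving ray and the maximum is attained at a vertex.

The binding constraints are 7s + 12t = 123 and -5s + 2t = -75.
Solving simultaneously gives s = 573/37, t = 45/37.

s = 573/37, t = 45/37, maximum W = -2562/37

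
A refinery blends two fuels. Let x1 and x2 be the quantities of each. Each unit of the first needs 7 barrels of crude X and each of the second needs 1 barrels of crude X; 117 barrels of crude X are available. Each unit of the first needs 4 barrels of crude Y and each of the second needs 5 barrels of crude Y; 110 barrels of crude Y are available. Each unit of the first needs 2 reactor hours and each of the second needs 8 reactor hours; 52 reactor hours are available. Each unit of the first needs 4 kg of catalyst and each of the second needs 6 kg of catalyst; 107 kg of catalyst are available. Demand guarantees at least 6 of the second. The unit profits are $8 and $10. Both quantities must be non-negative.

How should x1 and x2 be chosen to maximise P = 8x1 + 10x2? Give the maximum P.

At the optimal vertex, 2x1 + 8x2 = 52 and x2 = 6.
Solving simultaneously gives x1 = 2, x2 = 6.

x1 = 2, x2 = 6, maximum P = 76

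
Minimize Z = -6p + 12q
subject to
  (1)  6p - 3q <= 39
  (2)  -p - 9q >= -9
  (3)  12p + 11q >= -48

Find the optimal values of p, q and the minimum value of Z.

p = 95/34, q = -126/17, minimum Z = -1797/17

Extreme points and Z = -6p + 12q:
  (126/19, 5/19) → Z = -696/19
  (95/34, -126/17) → Z = -1797/17
  (-531/97, 156/97) → Z = 5058/97

The binding constraints are 6p - 3q = 39 and 12p + 11q = -48.
Solving simultaneously gives p = 95/34, q = -126/17.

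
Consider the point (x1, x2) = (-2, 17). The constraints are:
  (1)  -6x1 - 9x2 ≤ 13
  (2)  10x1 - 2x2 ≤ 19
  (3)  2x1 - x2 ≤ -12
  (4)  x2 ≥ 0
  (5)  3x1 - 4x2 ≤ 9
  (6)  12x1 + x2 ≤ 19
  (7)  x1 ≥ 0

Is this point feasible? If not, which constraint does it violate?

not feasible — violates (7)

Constraint (7): x1 = -2, which is not ≥ 0. All other constraints are satisfied.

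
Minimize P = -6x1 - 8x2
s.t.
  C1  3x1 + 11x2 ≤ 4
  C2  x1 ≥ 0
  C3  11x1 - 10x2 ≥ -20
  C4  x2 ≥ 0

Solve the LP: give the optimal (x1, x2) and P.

x1 = 4/3, x2 = 0, minimum P = -8

Corner points and P = -6x1 - 8x2:
  (0, 4/11) → P = -32/11
  (4/3, 0) → P = -8
  (0, 0) → P = 0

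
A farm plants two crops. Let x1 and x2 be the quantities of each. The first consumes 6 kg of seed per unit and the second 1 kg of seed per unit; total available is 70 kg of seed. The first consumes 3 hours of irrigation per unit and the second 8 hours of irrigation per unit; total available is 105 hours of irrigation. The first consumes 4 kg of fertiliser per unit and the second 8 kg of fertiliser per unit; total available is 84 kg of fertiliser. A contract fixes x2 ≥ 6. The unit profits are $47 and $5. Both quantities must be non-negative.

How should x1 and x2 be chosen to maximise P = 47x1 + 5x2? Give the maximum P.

Vertices and P = 47x1 + 5x2:
  (0, 21/2) → P = 105/2
  (0, 6) → P = 30
  (9, 6) → P = 453

x1 = 9, x2 = 6, maximum P = 453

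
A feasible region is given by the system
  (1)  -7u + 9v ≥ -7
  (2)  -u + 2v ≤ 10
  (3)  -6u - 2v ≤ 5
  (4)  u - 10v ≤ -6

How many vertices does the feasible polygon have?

The feasible vertices (each the meet of two boundaries and inside every other half-plane) are:
  (104/5, 77/5)
  (124/61, 49/61)
  (-15/7, 55/14)
  (-1, 1/2)

4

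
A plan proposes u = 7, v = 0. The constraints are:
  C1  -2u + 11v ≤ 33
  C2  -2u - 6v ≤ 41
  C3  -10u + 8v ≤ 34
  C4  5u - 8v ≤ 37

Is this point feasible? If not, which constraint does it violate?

feasible

C1: -14 ≤ 33 ✓
C2: -14 ≤ 41 ✓
C3: -70 ≤ 34 ✓
C4: 35 ≤ 37 ✓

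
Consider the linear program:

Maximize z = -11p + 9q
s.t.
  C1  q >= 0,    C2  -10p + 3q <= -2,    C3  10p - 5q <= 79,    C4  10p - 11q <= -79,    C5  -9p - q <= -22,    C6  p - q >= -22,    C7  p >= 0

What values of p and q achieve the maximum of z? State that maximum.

p = 68/7, q = 222/7, maximum z = 1250/7

Corner points and z = -11p + 9q:
  (259/80, 81/8) → z = 4441/80
  (68/7, 222/7) → z = 1250/7
  (316/15, 79/3) → z = 79/15
  (189/5, 299/5) → z = 612/5

At the optimal vertex, -10p + 3q = -2 and p - q = -22.
Solving simultaneously gives p = 68/7, q = 222/7.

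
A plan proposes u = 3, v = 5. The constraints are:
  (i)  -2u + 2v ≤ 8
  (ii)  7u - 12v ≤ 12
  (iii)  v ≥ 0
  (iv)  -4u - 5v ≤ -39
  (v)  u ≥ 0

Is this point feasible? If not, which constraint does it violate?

not feasible — violates (iv)

Constraint (iv): -4u - 5v = -37, which is not ≤ -39. All other constraints are satisfied.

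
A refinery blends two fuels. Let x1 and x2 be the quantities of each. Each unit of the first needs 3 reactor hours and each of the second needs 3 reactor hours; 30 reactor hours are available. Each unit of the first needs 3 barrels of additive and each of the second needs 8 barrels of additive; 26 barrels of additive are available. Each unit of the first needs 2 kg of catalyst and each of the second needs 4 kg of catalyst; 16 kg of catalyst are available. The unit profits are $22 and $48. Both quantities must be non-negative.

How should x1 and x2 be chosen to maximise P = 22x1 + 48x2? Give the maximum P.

Feasible corners and P = 22x1 + 48x2:
  (0, 0) → P = 0
  (0, 13/4) → P = 156
  (8, 0) → P = 176
  (6, 1) → P = 180

The optimum lies where 3x1 + 8x2 = 26 and 2x1 + 4x2 = 16.
Solving simultaneously gives x1 = 6, x2 = 1.

x1 = 6, x2 = 1, maximum P = 180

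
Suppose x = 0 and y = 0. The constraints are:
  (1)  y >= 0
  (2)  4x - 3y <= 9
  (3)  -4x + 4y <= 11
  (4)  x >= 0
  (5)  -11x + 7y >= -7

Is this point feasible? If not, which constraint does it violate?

feasible

(1): 0 ≥ 0 ✓
(2): 0 ≤ 9 ✓
(3): 0 ≤ 11 ✓
(4): 0 ≥ 0 ✓
(5): 0 ≥ -7 ✓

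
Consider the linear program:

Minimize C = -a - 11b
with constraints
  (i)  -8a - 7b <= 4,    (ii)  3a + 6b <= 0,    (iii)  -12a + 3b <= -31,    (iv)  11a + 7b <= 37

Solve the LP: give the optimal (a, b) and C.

Vertices and C = -a - 11b:
  (205/108, -74/27) → C = 113/4
  (41/3, -340/21) → C = 1151/7
  (62/27, -31/27) → C = 31/3
  (74/15, -37/15) → C = 111/5

The binding constraints are 3a + 6b = 0 and -12a + 3b = -31.
Solving simultaneously gives a = 62/27, b = -31/27.

a = 62/27, b = -31/27, minimum C = 31/3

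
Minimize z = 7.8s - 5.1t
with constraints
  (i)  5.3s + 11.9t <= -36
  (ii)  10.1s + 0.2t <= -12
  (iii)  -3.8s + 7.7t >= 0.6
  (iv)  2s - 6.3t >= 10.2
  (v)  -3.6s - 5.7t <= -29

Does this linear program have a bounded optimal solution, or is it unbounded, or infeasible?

infeasible

The boundaries -3.8s + 7.7t = 0.6 and 2s - 6.3t = 10.2 meet at (-588/61, -1998/427), but that point violates -3.6s - 5.7t ≤ -29. Every candidate vertex is excluded by some other constraint, so the feasible region is empty.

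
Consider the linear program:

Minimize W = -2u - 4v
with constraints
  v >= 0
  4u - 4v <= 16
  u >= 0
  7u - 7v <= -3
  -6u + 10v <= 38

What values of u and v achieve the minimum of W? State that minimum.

u = 59/7, v = 62/7, minimum W = -366/7

Extreme points and W = -2u - 4v:
  (0, 3/7) → W = -12/7
  (0, 19/5) → W = -76/5
  (59/7, 62/7) → W = -366/7

The binding constraints are 7u - 7v = -3 and -6u + 10v = 38.
Solving simultaneously gives u = 59/7, v = 62/7.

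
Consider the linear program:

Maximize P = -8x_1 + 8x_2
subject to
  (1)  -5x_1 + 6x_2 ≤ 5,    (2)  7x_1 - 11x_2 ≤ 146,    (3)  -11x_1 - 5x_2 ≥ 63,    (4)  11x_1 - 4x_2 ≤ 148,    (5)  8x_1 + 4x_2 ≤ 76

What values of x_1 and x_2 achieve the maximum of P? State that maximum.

Vertices and P = -8x_1 + 8x_2:
  (-931/13, -765/13) → P = 1328/13
  (-31/7, -20/7) → P = 88/7
  (37/156, -2047/156) → P = -4168/39

The binding constraints are -5x_1 + 6x_2 = 5 and 7x_1 - 11x_2 = 146.
Solving simultaneously gives x_1 = -931/13, x_2 = -765/13.

x_1 = -931/13, x_2 = -765/13, maximum P = 1328/13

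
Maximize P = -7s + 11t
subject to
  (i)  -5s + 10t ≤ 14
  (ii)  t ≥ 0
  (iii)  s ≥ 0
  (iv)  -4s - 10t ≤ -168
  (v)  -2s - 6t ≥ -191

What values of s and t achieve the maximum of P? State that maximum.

s = 154/9, t = 448/45, maximum P = -154/15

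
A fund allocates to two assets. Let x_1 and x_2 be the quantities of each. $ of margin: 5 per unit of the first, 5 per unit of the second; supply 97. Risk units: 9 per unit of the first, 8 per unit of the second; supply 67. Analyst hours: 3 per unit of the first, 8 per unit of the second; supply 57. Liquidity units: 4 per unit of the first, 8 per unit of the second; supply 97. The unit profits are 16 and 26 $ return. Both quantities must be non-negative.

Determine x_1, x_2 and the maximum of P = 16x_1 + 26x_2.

Feasible corners and P = 16x_1 + 26x_2:
  (0, 0) → P = 0
  (0, 57/8) → P = 741/4
  (67/9, 0) → P = 1072/9
  (5/3, 13/2) → P = 587/3

The binding constraints are 9x_1 + 8x_2 = 67 and 3x_1 + 8x_2 = 57.
Solving simultaneously gives x_1 = 5/3, x_2 = 13/2.

x_1 = 5/3, x_2 = 13/2, maximum P = 587/3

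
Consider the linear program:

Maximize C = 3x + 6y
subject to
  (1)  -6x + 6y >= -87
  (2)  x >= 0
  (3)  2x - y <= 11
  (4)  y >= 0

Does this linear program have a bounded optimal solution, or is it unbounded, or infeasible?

From the feasible point (0, 0), moving in the direction (0, 1) keeps every constraint satisfied while C increases without bound.

unbounded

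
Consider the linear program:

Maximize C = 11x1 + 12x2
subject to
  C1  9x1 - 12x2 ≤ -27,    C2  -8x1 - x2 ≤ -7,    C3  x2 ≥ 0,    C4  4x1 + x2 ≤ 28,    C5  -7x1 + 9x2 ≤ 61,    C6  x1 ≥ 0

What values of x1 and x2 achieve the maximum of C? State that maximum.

Extreme points and C = 11x1 + 12x2:
  (19/35, 93/35) → C = 265/7
  (103/19, 120/19) → C = 2573/19
  (2/79, 537/79) → C = 6466/79
  (191/43, 440/43) → C = 7381/43

x1 = 191/43, x2 = 440/43, maximum C = 7381/43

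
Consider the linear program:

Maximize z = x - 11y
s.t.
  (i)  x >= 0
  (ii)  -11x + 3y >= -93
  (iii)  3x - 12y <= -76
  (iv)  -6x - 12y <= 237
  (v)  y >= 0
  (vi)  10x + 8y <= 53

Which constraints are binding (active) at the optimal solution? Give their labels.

(i) and (iii)

Corner points and z = x - 11y:
  (0, 19/3) → z = -209/3
  (0, 53/8) → z = -583/8
  (7/36, 919/144) → z = -10081/144

The maximum is at (0, 19/3). Substituting into each constraint, equality holds for (i) and (iii); the remaining constraints have slack.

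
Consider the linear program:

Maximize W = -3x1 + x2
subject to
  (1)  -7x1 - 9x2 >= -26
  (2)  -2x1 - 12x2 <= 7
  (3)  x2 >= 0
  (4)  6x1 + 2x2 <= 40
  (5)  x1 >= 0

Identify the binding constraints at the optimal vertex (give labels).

Vertices and W = -3x1 + x2:
  (26/7, 0) → W = -78/7
  (0, 26/9) → W = 26/9
  (0, 0) → W = 0

The maximum is at (0, 26/9). Substituting into each constraint, equality holds for (1) and (5); the remaining constraints have slack.

(1) and (5)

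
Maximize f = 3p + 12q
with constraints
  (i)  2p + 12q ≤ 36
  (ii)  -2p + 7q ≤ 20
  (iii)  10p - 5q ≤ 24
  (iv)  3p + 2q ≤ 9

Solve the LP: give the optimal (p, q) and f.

p = 9/8, q = 45/16, maximum f = 297/8

Vertices and f = 3p + 12q:
  (6/19, 56/19) → f = 690/19
  (9/8, 45/16) → f = 297/8
  (93/35, 18/35) → f = 99/7
The feasible region is unbounded (it extends along (-7, -2), (-1, -2)), but f strictly decreases along every unbounded feasible direction, so there is no improving ray and the maximum is attained at a vertex.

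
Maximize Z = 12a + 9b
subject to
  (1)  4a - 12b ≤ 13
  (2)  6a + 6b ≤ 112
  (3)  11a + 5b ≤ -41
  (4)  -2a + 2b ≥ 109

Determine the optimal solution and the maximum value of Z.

a = -403/18, b = 739/18, maximum Z = 605/6

Extreme points and Z = 12a + 9b:
  (-667/8, -231/8) → Z = -10083/8
  (-403/18, 739/18) → Z = 605/6
  (-627/32, 1117/32) → Z = 2529/32
The feasible region is unbounded (it extends along (-3, -1), (-1, 1)), but Z strictly decreases along every unbounded feasible direction, so there is no improving ray and the maximum is attained at a vertex.

The binding constraints are 6a + 6b = 112 and 11a + 5b = -41.
Solving simultaneously gives a = -403/18, b = 739/18.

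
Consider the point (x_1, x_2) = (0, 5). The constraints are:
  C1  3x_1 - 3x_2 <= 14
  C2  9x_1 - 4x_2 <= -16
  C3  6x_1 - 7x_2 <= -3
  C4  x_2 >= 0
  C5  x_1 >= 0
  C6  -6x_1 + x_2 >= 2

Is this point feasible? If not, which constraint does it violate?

C1: -15 ≤ 14 ✓
C2: -20 ≤ -16 ✓
C3: -35 ≤ -3 ✓
C4: 5 ≥ 0 ✓
C5: 0 ≥ 0 ✓
C6: 5 ≥ 2 ✓

feasible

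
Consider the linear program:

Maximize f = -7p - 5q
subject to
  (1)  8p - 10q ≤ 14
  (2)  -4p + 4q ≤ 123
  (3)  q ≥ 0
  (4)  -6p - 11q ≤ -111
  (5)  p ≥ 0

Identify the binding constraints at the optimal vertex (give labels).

(4) and (5)

Extreme points and f = -7p - 5q:
  (316/37, 201/37) → f = -3217/37
  (0, 123/4) → f = -615/4
  (0, 111/11) → f = -555/11
The feasible region is unbounded (it extends along (1, 1), (5, 4)), but f strictly decreases along every unbounded feasible direction, so there is no improving ray and the maximum is attained at a vertex.

The maximum is at (0, 111/11). Substituting into each constraint, equality holds for (4) and (5); the remaining constraints have slack.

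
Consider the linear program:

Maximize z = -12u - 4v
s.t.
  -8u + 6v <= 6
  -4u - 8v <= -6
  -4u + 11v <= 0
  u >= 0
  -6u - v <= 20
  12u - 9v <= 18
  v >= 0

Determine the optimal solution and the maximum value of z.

Corner points and z = -12u - 4v:
  (33/38, 6/19) → z = -222/19
  (3/2, 0) → z = -18
  (33/16, 3/4) → z = -111/4

The optimum lies where -4u - 8v = -6 and -4u + 11v = 0.
Solving simultaneously gives u = 33/38, v = 6/19.

u = 33/38, v = 6/19, maximum z = -222/19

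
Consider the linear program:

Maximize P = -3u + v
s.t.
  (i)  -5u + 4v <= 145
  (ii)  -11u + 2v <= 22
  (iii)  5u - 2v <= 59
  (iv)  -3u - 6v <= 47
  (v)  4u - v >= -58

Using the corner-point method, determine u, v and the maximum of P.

Corner points and P = -3u + v:
  (101/17, 1485/34) → P = 879/34
  (263/5, 102) → P = -279/5
  (-113/36, -451/72) → P = 227/72
  (65/9, -103/9) → P = -298/9

u = 101/17, v = 1485/34, maximum P = 879/34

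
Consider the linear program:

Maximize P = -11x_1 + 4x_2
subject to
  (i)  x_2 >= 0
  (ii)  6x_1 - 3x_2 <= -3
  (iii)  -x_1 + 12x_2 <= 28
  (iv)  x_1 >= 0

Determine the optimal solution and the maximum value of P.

Vertices and P = -11x_1 + 4x_2:
  (16/23, 55/23) → P = 44/23
  (0, 1) → P = 4
  (0, 7/3) → P = 28/3

The optimum lies where -x_1 + 12x_2 = 28 and x_1 = 0.
Solving simultaneously gives x_1 = 0, x_2 = 7/3.

x_1 = 0, x_2 = 7/3, maximum P = 28/3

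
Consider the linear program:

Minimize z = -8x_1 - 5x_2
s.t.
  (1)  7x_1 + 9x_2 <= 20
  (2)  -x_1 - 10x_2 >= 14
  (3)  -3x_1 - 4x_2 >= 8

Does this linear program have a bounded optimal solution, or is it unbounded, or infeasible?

unbounded

From the feasible point (152, -116), moving in the direction (9, -7) keeps every constraint satisfied while z decreases without bound.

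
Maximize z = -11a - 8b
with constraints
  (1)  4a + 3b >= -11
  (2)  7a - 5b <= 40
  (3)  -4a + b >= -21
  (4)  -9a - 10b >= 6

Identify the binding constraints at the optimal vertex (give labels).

(1) and (4)

Extreme points and z = -11a - 8b:
  (65/41, -237/41) → z = 1181/41
  (-92/13, 75/13) → z = 412/13
  (74/23, -402/115) → z = -854/115

The maximum is at (-92/13, 75/13). Substituting into each constraint, equality holds for (1) and (4); the remaining constraints have slack.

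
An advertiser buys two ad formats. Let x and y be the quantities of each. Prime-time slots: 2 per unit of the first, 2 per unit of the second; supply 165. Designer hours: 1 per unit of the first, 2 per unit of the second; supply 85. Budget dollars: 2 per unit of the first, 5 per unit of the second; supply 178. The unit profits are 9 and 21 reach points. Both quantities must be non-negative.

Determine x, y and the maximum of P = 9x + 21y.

Corner points and P = 9x + 21y:
  (0, 0) → P = 0
  (0, 178/5) → P = 3738/5
  (165/2, 0) → P = 1485/2
  (80, 5/2) → P = 1545/2
  (69, 8) → P = 789

At the optimal vertex, x + 2y = 85 and 2x + 5y = 178.
Solving simultaneously gives x = 69, y = 8.

x = 69, y = 8, maximum P = 789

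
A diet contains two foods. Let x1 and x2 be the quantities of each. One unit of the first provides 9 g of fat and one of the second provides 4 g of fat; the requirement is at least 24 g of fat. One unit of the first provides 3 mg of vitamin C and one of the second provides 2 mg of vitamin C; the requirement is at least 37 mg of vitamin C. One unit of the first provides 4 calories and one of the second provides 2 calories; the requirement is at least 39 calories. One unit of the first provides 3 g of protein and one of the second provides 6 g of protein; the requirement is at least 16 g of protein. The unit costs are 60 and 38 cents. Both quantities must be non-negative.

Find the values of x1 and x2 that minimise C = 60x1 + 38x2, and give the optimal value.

x1 = 2, x2 = 31/2, minimum C = 709

Corner points and C = 60x1 + 38x2:
  (0, 39/2) → C = 741
  (37/3, 0) → C = 740
  (2, 31/2) → C = 709
The feasible region is unbounded (it extends along (0, 1), (1, 0)), but C strictly increases along every unbounded feasible direction, so there is no improving ray and the minimum is attained at a vertex.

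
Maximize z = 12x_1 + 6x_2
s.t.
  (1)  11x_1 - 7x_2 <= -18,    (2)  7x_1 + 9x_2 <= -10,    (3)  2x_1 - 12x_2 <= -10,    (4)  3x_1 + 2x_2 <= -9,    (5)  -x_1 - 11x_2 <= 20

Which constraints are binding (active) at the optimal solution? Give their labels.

(3) and (4)

Extreme points and z = 12x_1 + 6x_2:
  (-61/13, 33/13) → z = -534/13
  (-16/5, 3/10) → z = -183/5
  (-175/17, -15/17) → z = -2190/17
The feasible region is unbounded (it extends along (-9, 7), (-11, 1)), but z strictly decreases along every unbounded feasible direction, so there is no improving ray and the maximum is attained at a vertex.

The maximum is at (-16/5, 3/10). Substituting into each constraint, equality holds for (3) and (4); the remaining constraints have slack.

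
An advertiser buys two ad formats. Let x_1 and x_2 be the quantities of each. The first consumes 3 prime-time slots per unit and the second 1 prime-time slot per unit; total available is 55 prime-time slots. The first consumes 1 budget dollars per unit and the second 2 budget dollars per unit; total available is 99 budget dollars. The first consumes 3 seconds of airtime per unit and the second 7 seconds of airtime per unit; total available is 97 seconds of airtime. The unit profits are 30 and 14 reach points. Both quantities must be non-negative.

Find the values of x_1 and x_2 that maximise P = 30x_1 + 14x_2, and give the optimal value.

Feasible corners and P = 30x_1 + 14x_2:
  (0, 0) → P = 0
  (0, 97/7) → P = 194
  (55/3, 0) → P = 550
  (16, 7) → P = 578

The optimum lies where 3x_1 + x_2 = 55 and 3x_1 + 7x_2 = 97.
Solving simultaneously gives x_1 = 16, x_2 = 7.

x_1 = 16, x_2 = 7, maximum P = 578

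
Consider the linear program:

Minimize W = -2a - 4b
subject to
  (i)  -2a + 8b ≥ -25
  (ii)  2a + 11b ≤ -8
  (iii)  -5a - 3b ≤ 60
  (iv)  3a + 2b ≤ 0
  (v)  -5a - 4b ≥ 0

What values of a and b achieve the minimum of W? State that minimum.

Extreme points and W = -2a - 4b:
  (-405/46, -245/46) → W = 895/23
  (25/14, -75/28) → W = 50/7
  (-636/49, 80/49) → W = 136/7
  (16/29, -24/29) → W = 64/29

a = 16/29, b = -24/29, minimum W = 64/29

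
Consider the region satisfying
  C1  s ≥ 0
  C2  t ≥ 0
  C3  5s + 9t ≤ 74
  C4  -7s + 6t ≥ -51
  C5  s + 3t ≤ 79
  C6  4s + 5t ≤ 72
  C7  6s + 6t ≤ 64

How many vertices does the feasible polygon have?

5

Pairwise boundary intersections that survive every other constraint:
  (0, 0)
  (0, 74/9)
  (51/7, 0)
  (11/2, 31/6)
  (115/13, 71/39)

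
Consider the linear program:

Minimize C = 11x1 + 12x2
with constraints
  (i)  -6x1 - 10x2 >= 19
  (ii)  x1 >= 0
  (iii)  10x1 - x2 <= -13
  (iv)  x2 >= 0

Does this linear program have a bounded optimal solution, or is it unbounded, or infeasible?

The boundaries -6x1 - 10x2 = 19 and x2 = 0 meet at (-19/6, 0), but that point violates x1 ≥ 0. Every candidate vertex is excluded by some other constraint, so the feasible region is empty.

infeasible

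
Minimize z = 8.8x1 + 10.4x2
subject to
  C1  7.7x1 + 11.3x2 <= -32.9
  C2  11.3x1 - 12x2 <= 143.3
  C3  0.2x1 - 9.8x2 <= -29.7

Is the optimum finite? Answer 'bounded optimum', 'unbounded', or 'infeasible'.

unbounded

From the feasible point (-65803/7772, 22211/7772), moving in the direction (-11.3, 7.7) keeps every constraint satisfied while z decreases without bound.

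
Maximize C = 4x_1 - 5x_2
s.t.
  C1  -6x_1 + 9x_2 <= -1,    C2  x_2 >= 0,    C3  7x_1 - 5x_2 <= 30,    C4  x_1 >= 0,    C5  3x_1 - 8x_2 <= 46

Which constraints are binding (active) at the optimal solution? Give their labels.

Extreme points and C = 4x_1 - 5x_2:
  (1/6, 0) → C = 2/3
  (265/33, 173/33) → C = 65/11
  (30/7, 0) → C = 120/7

The maximum is at (30/7, 0). Substituting into each constraint, equality holds for C2 and C3; the remaining constraints have slack.

C2 and C3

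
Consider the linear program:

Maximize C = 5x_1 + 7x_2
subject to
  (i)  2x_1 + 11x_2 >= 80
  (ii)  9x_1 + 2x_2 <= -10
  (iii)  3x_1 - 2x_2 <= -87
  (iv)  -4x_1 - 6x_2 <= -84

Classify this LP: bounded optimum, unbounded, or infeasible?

From the feasible point (-97/12, 251/8), moving in the direction (-2, 9) keeps every constraint satisfied while C increases without bound.

unbounded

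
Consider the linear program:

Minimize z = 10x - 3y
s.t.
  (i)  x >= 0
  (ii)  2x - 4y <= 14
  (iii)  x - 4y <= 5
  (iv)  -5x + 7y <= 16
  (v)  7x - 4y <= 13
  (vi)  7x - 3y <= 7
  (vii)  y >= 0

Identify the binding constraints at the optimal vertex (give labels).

Corner points and z = 10x - 3y:
  (0, 16/7) → z = -48/7
  (0, 0) → z = 0
  (97/34, 147/34) → z = 529/34
  (1, 0) → z = 10

The minimum is at (0, 16/7). Substituting into each constraint, equality holds for (i) and (iv); the remaining constraints have slack.

(i) and (iv)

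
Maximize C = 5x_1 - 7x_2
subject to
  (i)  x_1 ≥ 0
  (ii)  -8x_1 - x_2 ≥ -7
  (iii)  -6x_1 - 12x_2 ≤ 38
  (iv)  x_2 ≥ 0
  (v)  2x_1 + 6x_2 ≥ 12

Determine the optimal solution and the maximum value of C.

Extreme points and C = 5x_1 - 7x_2:
  (0, 7) → C = -49
  (0, 2) → C = -14
  (15/23, 41/23) → C = -212/23

x_1 = 15/23, x_2 = 41/23, maximum C = -212/23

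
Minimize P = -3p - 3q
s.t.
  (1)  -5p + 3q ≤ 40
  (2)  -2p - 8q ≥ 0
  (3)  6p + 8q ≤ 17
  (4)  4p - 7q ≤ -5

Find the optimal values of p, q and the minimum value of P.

Extreme points and P = -3p - 3q:
  (-160/23, 40/23) → P = 360/23
  (-265/23, -135/23) → P = 1200/23
  (-20/23, 5/23) → P = 45/23

At the optimal vertex, -2p - 8q = 0 and 4p - 7q = -5.
Solving simultaneously gives p = -20/23, q = 5/23.

p = -20/23, q = 5/23, minimum P = 45/23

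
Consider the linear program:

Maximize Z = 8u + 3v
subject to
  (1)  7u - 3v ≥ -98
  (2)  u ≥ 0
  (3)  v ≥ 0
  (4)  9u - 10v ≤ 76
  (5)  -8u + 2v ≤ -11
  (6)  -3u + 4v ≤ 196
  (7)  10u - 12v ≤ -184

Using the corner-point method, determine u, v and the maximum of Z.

Vertices and Z = 8u + 3v:
  (1132/3, 332) → Z = 12044/3
  (344, 302) → Z = 3658
  (218/13, 1601/26) → Z = 8291/26
  (125/19, 791/38) → Z = 4373/38

The optimum lies where 9u - 10v = 76 and -3u + 4v = 196.
Solving simultaneously gives u = 1132/3, v = 332.

u = 1132/3, v = 332, maximum Z = 12044/3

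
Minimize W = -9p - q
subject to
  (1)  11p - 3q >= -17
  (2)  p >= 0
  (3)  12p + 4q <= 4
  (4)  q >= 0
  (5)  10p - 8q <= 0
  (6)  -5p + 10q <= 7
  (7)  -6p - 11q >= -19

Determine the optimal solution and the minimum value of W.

Extreme points and W = -9p - q:
  (0, 0) → W = 0
  (0, 7/10) → W = -7/10
  (4/17, 5/17) → W = -41/17
  (3/35, 26/35) → W = -53/35

The optimum lies where 12p + 4q = 4 and 10p - 8q = 0.
Solving simultaneously gives p = 4/17, q = 5/17.

p = 4/17, q = 5/17, minimum W = -41/17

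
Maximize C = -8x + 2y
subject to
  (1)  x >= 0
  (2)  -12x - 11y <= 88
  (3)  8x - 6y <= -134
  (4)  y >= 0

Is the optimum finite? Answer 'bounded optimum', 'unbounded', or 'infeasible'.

unbounded

From the feasible point (0, 67/3), moving in the direction (0, 1) keeps every constraint satisfied while C increases without bound.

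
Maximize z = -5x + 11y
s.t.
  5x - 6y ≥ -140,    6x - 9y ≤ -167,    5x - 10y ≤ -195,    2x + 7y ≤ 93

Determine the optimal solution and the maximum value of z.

x = -422/47, y = 745/47, maximum z = 10305/47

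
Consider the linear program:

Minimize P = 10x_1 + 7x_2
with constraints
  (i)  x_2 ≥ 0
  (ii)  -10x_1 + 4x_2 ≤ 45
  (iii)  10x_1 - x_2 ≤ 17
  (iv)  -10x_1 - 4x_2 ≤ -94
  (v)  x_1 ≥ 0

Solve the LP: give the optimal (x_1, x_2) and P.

x_1 = 81/25, x_2 = 77/5, minimum P = 701/5

Extreme points and P = 10x_1 + 7x_2:
  (113/30, 62/3) → P = 547/3
  (49/20, 139/8) → P = 1169/8
  (81/25, 77/5) → P = 701/5

The binding constraints are 10x_1 - x_2 = 17 and -10x_1 - 4x_2 = -94.
Solving simultaneously gives x_1 = 81/25, x_2 = 77/5.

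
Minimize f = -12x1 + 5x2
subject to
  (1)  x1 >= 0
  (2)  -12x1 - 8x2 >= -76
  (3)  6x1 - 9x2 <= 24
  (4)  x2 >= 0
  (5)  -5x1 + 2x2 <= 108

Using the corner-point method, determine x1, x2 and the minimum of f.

Extreme points and f = -12x1 + 5x2:
  (0, 19/2) → f = 95/2
  (0, 0) → f = 0
  (73/13, 14/13) → f = -62
  (4, 0) → f = -48

The optimum lies where -12x1 - 8x2 = -76 and 6x1 - 9x2 = 24.
Solving simultaneously gives x1 = 73/13, x2 = 14/13.

x1 = 73/13, x2 = 14/13, minimum f = -62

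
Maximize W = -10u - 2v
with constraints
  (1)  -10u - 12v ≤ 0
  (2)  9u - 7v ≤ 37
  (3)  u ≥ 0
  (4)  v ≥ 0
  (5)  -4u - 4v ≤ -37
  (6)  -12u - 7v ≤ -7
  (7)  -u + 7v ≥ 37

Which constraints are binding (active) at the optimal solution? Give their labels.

Vertices and W = -10u - 2v:
  (37/4, 185/28) → W = -740/7
  (0, 37/4) → W = -37/2
  (111/32, 185/32) → W = -185/4
The feasible region is unbounded (it extends along (0, 1), (7, 9)), but W strictly decreases along every unbounded feasible direction, so there is no improving ray and the maximum is attained at a vertex.

The maximum is at (0, 37/4). Substituting into each constraint, equality holds for (3) and (5); the remaining constraints have slack.

(3) and (5)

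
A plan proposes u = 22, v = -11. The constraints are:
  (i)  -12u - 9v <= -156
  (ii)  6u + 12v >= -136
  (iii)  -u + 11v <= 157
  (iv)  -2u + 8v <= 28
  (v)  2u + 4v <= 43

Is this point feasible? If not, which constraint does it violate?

(i): -165 ≤ -156 ✓
(ii): 0 ≥ -136 ✓
(iii): -143 ≤ 157 ✓
(iv): -132 ≤ 28 ✓
(v): 0 ≤ 43 ✓

feasible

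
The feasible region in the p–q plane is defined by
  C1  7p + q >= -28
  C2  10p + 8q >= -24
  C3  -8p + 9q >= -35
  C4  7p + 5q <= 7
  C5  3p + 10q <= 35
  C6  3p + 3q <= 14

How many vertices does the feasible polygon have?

5

Of the 15 pairwise boundary intersections, those satisfying every inequality are:
  (-100/23, 56/23)
  (-315/67, 329/67)
  (32/77, -271/77)
  (238/103, -189/103)
  (-21/11, 224/55)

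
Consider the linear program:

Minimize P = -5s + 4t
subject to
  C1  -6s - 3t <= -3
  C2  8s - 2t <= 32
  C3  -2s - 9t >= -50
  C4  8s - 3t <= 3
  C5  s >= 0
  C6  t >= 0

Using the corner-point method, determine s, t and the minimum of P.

s = 3/7, t = 1/7, minimum P = -11/7

Corner points and P = -5s + 4t:
  (3/7, 1/7) → P = -11/7
  (0, 1) → P = 4
  (59/26, 197/39) → P = 691/78
  (0, 50/9) → P = 200/9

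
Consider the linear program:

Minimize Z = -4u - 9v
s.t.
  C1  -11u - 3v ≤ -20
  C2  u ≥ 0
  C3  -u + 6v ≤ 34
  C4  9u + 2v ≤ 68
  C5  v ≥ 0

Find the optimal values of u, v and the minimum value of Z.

Vertices and Z = -4u - 9v:
  (6/23, 394/69) → Z = -1206/23
  (20/11, 0) → Z = -80/11
  (85/14, 187/28) → Z = -2363/28
  (68/9, 0) → Z = -272/9

The optimum lies where -u + 6v = 34 and 9u + 2v = 68.
Solving simultaneously gives u = 85/14, v = 187/28.

u = 85/14, v = 187/28, minimum Z = -2363/28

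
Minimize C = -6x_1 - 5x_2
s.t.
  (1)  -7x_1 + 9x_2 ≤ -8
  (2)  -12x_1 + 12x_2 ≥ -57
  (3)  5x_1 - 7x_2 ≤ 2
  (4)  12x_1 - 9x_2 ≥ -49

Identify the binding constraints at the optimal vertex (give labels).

(1) and (2)

Corner points and C = -6x_1 - 5x_2:
  (139/8, 101/8) → C = -1339/8
  (19/2, 13/2) → C = -179/2
  (125/8, 87/8) → C = -1185/8

The minimum is at (139/8, 101/8). Substituting into each constraint, equality holds for (1) and (2); the remaining constraints have slack.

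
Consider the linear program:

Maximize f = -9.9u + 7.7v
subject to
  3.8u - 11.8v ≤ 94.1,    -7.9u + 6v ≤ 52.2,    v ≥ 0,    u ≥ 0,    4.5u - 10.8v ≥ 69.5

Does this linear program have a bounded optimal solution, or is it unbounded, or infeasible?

bounded optimum

Vertices and f = -9.9u + 7.7v:
  (941/38, 0) → f = -93159/380
  (139/9, 0) → f = -152.9
The feasible region has finitely many vertices and no improving ray; the maximum is -152.9 at (139/9, 0).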